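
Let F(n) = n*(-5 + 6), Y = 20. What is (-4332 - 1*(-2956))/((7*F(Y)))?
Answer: -344/35 ≈ -9.8286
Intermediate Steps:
F(n) = n (F(n) = n*1 = n)
(-4332 - 1*(-2956))/((7*F(Y))) = (-4332 - 1*(-2956))/((7*20)) = (-4332 + 2956)/140 = -1376*1/140 = -344/35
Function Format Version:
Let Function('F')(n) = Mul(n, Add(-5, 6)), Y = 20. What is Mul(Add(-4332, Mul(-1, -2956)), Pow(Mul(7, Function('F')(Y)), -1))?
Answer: Rational(-344, 35) ≈ -9.8286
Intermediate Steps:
Function('F')(n) = n (Function('F')(n) = Mul(n, 1) = n)
Mul(Add(-4332, Mul(-1, -2956)), Pow(Mul(7, Function('F')(Y)), -1)) = Mul(Add(-4332, Mul(-1, -2956)), Pow(Mul(7, 20), -1)) = Mul(Add(-4332, 2956), Pow(140, -1)) = Mul(-1376, Rational(1, 140)) = Rational(-344, 35)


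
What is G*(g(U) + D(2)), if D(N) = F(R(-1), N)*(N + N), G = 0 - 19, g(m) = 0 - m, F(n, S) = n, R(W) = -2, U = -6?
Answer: 38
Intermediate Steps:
g(m) = -m
G = -19
D(N) = -4*N (D(N) = -2*(N + N) = -4*N)
G*(g(U) + D(2)) = -19*(-1*(-6) - 4*2) = -19*(6 - 8) = -19*(-2) = 38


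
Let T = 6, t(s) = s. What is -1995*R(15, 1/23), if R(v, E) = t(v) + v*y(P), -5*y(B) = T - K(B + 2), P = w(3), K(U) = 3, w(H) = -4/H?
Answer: -11970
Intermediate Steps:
P = -4/3 ≈ -1.3333
y(B) = -⅗ (y(B) = -(6 - 1*3)/5 = -(6 - 3)/5 = -⅕*3 = -⅗)
R(v, E) = 2*v/5 (R(v, E) = v + v*(-⅗) = v - 3*v/5 = 2*v/5)
-1995*R(15, 1/23) = -798*15 = -1995*6 = -11970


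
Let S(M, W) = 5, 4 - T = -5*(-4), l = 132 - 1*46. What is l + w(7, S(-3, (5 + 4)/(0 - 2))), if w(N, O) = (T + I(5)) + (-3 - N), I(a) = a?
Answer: 65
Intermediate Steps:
l = 86 (l = 132 - 46 = 86)
T = -16 (T = 4 - (-5)*(-4) = 4 - 1*20 = 4 - 20 = -16)
w(N, O) = -14 - N (w(N, O) = (-16 + 5) + (-3 - N) = -11 + (-3 - N) = -14 - N)
l + w(7, S(-3, (5 + 4)/(0 - 2))) = 86 + (-14 - 1*7) = 86 + (-14 - 7) = 86 - 21 = 65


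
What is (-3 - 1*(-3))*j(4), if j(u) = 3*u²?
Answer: 0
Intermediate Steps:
(-3 - 1*(-3))*j(4) = (-3 - 1*(-3))*(3*4²) = (-3 + 3)*(3*16) = 0*48 = 0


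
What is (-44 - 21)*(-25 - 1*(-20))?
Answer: 325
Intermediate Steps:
(-44 - 21)*(-25 - 1*(-20)) = -65*(-25 + 20) = -65*(-5) = 325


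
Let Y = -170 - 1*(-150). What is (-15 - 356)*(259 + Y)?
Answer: -88669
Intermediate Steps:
Y = -20 (Y = -170 + 150 = -20)
(-15 - 356)*(259 + Y) = (-15 - 356)*(259 - 20) = -371*239 = -88669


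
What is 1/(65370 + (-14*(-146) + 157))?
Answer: 1/67571 ≈ 1.4799e-5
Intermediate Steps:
1/(65370 + (-14*(-146) + 157)) = 1/(65370 + (2044 + 157)) = 1/(65370 + 2201) = 1/67571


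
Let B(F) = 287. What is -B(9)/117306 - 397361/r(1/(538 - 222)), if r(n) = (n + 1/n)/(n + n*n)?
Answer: -1056094512269/264397769748 ≈ -3.9943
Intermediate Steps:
r(n) = (n + 1/n)/(n + n²)
-B(9)/117306 - 397361/r(1/(538 - 222)) = -1*287/117306 - 397361*(1 + 1/(538 - 222))/((1 + (1/(538 - 222))²)*(538 - 222)²) = -287*1/117306 - 397361*(1 + 1/316)/(99856*(1 + (1/316)²)) = -41/16758 - 397361*(1 + 1/316)/(99856*(1 + (1/316)²)) = -41/16758 - 397361*317/(31554496*(1 + 1/99856)) = -41/16758 - 397361/(99856*(316/317)*(99857/99856)) = -41/16758 - 397361/31554812/317 = -41/16758 - 397361*317/31554812 = -41/16758 - 125963437/31554812 = -1056094512269/264397769748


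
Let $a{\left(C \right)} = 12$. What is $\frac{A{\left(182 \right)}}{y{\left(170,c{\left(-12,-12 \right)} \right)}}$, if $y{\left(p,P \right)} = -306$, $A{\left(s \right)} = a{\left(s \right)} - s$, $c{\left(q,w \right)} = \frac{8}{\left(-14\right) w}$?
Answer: $\frac{5}{9} \approx 0.55556$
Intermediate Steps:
$c{\left(q,w \right)} = - \frac{4}{7 w}$ ($c{\left(q,w \right)} = 8 \left(- \frac{1}{14 w}\right) = - \frac{4}{7 w}$)
$A{\left(s \right)} = 12 - s$
$\frac{A{\left(182 \right)}}{y{\left(170,c{\left(-12,-12 \right)} \right)}} = \frac{12 - 182}{-306} = \left(12 - 182\right) \left(- \frac{1}{306}\right) = \left(-170\right) \left(- \frac{1}{306}\right) = \frac{5}{9}$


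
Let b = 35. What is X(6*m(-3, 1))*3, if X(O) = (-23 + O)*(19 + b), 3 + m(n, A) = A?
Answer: -5670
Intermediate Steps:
m(n, A) = -3 + A
X(O) = -1242 + 54*O (X(O) = (-23 + O)*(19 + 35) = (-23 + O)*54 = -1242 + 54*O)
X(6*m(-3, 1))*3 = (-1242 + 54*(6*(-3 + 1)))*3 = (-1242 + 54*(6*(-2)))*3 = (-1242 + 54*(-12))*3 = (-1242 - 648)*3 = -1890*3 = -5670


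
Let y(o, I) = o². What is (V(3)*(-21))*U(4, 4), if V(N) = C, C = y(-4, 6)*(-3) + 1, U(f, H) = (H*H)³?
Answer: 4042752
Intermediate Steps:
U(f, H) = H⁶ (U(f, H) = (H²)³ = H⁶)
C = -47 (C = (-4)²*(-3) + 1 = 16*(-3) + 1 = -48 + 1 = -47)
V(N) = -47
(V(3)*(-21))*U(4, 4) = -47*(-21)*4⁶ = 987*4096 = 4042752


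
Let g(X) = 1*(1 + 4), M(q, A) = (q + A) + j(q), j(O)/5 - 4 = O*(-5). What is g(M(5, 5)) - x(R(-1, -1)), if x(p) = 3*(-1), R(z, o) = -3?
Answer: 8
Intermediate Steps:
j(O) = 20 - 25*O (j(O) = 20 + 5*(O*(-5)) = 20 + 5*(-5*O) = 20 - 25*O)
M(q, A) = 20 + A - 24*q (M(q, A) = (q + A) + (20 - 25*q) = (A + q) + (20 - 25*q) = 20 + A - 24*q)
g(X) = 5 (g(X) = 1*5 = 5)
x(p) = -3
g(M(5, 5)) - x(R(-1, -1)) = 5 - 1*(-3) = 5 + 3 = 8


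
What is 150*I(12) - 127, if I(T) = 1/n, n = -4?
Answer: -329/2 ≈ -164.50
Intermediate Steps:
I(T) = -1/4 (I(T) = 1/(-4) = -1/4)
150*I(12) - 127 = 150*(-1/4) - 127 = -75/2 - 127 = -329/2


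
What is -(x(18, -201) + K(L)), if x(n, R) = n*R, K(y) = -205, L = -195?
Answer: 3823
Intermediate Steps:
x(n, R) = R*n
-(x(18, -201) + K(L)) = -(-201*18 - 205) = -(-3618 - 205) = -1*(-3823) = 3823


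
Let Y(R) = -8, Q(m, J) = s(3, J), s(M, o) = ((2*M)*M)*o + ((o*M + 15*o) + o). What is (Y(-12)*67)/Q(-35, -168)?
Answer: 67/777 ≈ 0.086229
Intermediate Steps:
s(M, o) = 16*o + M*o + 2*o*M² (s(M, o) = (2*M²)*o + ((M*o + 15*o) + o) = 2*o*M² + ((15*o + M*o) + o) = 2*o*M² + (16*o + M*o) = 16*o + M*o + 2*o*M²)
Q(m, J) = 37*J (Q(m, J) = J*(16 + 3 + 2*3²) = J*(16 + 3 + 2*9) = J*(16 + 3 + 18) = J*37 = 37*J)
(Y(-12)*67)/Q(-35, -168) = (-8*67)/((37*(-168))) = -536/(-6216) = -536*(-1/6216) = 67/777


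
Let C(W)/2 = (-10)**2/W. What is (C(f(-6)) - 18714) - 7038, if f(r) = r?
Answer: -77356/3 ≈ -25785.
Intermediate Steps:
C(W) = 200/W (C(W) = 2*((-10)**2/W) = 2*(100/W) = 200/W)
(C(f(-6)) - 18714) - 7038 = (200/(-6) - 18714) - 7038 = (200*(-1/6) - 18714) - 7038 = (-100/3 - 18714) - 7038 = -56242/3 - 7038 = -77356/3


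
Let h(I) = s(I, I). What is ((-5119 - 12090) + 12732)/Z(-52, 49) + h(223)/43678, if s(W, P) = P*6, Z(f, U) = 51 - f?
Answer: -97704296/2249417 ≈ -43.435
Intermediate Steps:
s(W, P) = 6*P
h(I) = 6*I
((-5119 - 12090) + 12732)/Z(-52, 49) + h(223)/43678 = ((-5119 - 12090) + 12732)/(51 - 1*(-52)) + (6*223)/43678 = (-17209 + 12732)/(51 + 52) + 1338*(1/43678) = -4477/103 + 669/21839 = -97704296/2249417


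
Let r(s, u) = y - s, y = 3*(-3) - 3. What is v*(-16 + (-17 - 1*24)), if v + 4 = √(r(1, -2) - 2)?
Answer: 228 - 57*I*√15 ≈ 228.0 - 220.76*I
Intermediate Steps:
y = -12 (y = -9 - 3 = -12)
r(s, u) = -12 - s
v = -4 + I*√15 (v = -4 + √((-12 - 1*1) - 2) = -4 + √((-12 - 1) - 2) = -4 + √(-13 - 2) = -4 + √(-15) = -4 + I*√15 ≈ -4.0 + 3.873*I)
v*(-16 + (-17 - 1*24)) = (-4 + I*√15)*(-16 + (-17 - 1*24)) = (-4 + I*√15)*(-16 + (-17 - 24)) = (-4 + I*√15)*(-16 - 41) = (-4 + I*√15)*(-57) = 228 - 57*I*√15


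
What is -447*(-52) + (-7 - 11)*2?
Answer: 23208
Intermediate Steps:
-447*(-52) + (-7 - 11)*2 = 23244 - 18*2 = 23244 - 36 = 23208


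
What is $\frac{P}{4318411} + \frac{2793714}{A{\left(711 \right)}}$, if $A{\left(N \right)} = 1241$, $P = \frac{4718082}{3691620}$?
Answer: $\frac{322733331760763009}{143361870492990} \approx 2251.2$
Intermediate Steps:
$P = \frac{786347}{615270}$ ($P = 4718082 \cdot \frac{1}{3691620} = \frac{786347}{615270} \approx 1.2781$)
$\frac{P}{4318411} + \frac{2793714}{A{\left(711 \right)}} = \frac{786347}{615270 \cdot 4318411} + \frac{2793714}{1241} = \frac{786347}{615270} \cdot \frac{1}{4318411} + 2793714 \cdot \frac{1}{1241} = \frac{34189}{115521249390} + \frac{2793714}{1241} = \frac{322733331760763009}{143361870492990}$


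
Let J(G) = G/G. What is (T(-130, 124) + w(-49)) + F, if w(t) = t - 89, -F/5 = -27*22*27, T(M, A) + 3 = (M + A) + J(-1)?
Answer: 80044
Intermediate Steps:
J(G) = 1
T(M, A) = -2 + A + M (T(M, A) = -3 + ((M + A) + 1) = -3 + ((A + M) + 1) = -3 + (1 + A + M) = -2 + A + M)
F = 80190 (F = -5*(-27*22)*27 = -(-2970)*27 = -5*(-16038) = 80190)
w(t) = -89 + t
(T(-130, 124) + w(-49)) + F = ((-2 + 124 - 130) + (-89 - 49)) + 80190 = (-8 - 138) + 80190 = -146 + 80190 = 80044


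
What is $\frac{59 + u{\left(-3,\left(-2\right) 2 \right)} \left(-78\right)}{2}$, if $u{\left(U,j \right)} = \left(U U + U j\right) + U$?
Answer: $- \frac{1345}{2} \approx -672.5$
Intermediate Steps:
$u{\left(U,j \right)} = U + U^{2} + U j$ ($u{\left(U,j \right)} = \left(U^{2} + U j\right) + U = U + U^{2} + U j$)
$\frac{59 + u{\left(-3,\left(-2\right) 2 \right)} \left(-78\right)}{2} = \frac{59 + - 3 \left(1 - 3 - 4\right) \left(-78\right)}{2} = \frac{59 + \left(-3\right) \left(-6\right) \left(-78\right)}{2} = \frac{59 + 18 \left(-78\right)}{2} = \frac{59 - 1404}{2} = \frac{1}{2} \left(-1345\right) = - \frac{1345}{2}$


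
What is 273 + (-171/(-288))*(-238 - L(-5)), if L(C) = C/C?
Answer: 4195/32 ≈ 131.09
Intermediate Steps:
L(C) = 1
273 + (-171/(-288))*(-238 - L(-5)) = 273 + (-171/(-288))*(-238 - 1*1) = 273 + (-171*(-1/288))*(-238 - 1) = 273 + (19/32)*(-239) = 273 - 4541/32 = 4195/32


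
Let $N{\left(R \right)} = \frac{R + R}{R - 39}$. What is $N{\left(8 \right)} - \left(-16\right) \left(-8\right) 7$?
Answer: $- \frac{27792}{31} \approx -896.52$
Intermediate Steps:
$N{\left(R \right)} = \frac{2 R}{-39 + R}$
$N{\left(8 \right)} - \left(-16\right) \left(-8\right) 7 = 2 \cdot 8 \frac{1}{-39 + 8} - \left(-16\right) \left(-8\right) 7 = 2 \cdot 8 \frac{1}{-31} - 128 \cdot 7 = 2 \cdot 8 \left(- \frac{1}{31}\right) - 896 = - \frac{16}{31} - 896 = - \frac{27792}{31}$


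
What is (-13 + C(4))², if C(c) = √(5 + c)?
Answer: 100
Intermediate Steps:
(-13 + C(4))² = (-13 + √(5 + 4))² = (-13 + √9)² = (-13 + 3)² = (-10)² = 100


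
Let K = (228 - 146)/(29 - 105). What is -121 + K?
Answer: -4639/38 ≈ -122.08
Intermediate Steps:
K = -41/38 (K = 82/(-76) = 82*(-1/76) = -41/38 ≈ -1.0789)
-121 + K = -121 - 41/38 = -4639/38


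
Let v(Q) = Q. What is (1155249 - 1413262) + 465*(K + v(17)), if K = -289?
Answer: -384493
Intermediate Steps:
(1155249 - 1413262) + 465*(K + v(17)) = (1155249 - 1413262) + 465*(-289 + 17) = -258013 + 465*(-272) = -258013 - 126480 = -384493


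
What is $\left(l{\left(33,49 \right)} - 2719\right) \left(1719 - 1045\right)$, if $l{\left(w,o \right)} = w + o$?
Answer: $-1777338$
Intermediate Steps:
$l{\left(w,o \right)} = o + w$
$\left(l{\left(33,49 \right)} - 2719\right) \left(1719 - 1045\right) = \left(\left(49 + 33\right) - 2719\right) \left(1719 - 1045\right) = \left(82 - 2719\right) 674 = \left(-2637\right) 674 = -1777338$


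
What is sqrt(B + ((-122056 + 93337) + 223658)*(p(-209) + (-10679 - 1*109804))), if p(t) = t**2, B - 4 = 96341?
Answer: I*sqrt(14971608733) ≈ 1.2236e+5*I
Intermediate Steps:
B = 96345 (B = 4 + 96341 = 96345)
sqrt(B + ((-122056 + 93337) + 223658)*(p(-209) + (-10679 - 1*109804))) = sqrt(96345 + ((-122056 + 93337) + 223658)*((-209)**2 + (-10679 - 1*109804))) = sqrt(96345 + (-28719 + 223658)*(43681 + (-10679 - 109804))) = sqrt(96345 + 194939*(43681 - 120483)) = sqrt(96345 + 194939*(-76802)) = sqrt(96345 - 14971705078) = sqrt(-14971608733) = I*sqrt(14971608733)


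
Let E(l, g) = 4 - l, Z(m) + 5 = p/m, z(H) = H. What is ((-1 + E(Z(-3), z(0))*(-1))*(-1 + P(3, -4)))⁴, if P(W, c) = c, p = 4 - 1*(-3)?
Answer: 1171350625/81 ≈ 1.4461e+7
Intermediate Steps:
p = 7 (p = 4 + 3 = 7)
Z(m) = -5 + 7/m
((-1 + E(Z(-3), z(0))*(-1))*(-1 + P(3, -4)))⁴ = ((-1 + (4 - (-5 + 7/(-3)))*(-1))*(-1 - 4))⁴ = ((-1 + (4 - (-5 + 7*(-⅓)))*(-1))*(-5))⁴ = ((-1 + (4 - (-5 - 7/3))*(-1))*(-5))⁴ = ((-1 + (4 - 1*(-22/3))*(-1))*(-5))⁴ = ((-1 + (4 + 22/3)*(-1))*(-5))⁴ = ((-1 + (34/3)*(-1))*(-5))⁴ = ((-1 - 34/3)*(-5))⁴ = (-37/3*(-5))⁴ = (185/3)⁴ = 1171350625/81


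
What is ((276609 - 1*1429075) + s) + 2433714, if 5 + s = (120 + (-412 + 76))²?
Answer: 1327899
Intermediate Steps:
s = 46651 (s = -5 + (120 + (-412 + 76))² = -5 + (120 - 336)² = -5 + (-216)² = -5 + 46656 = 46651)
((276609 - 1*1429075) + s) + 2433714 = ((276609 - 1*1429075) + 46651) + 2433714 = ((276609 - 1429075) + 46651) + 2433714 = (-1152466 + 46651) + 2433714 = -1105815 + 2433714 = 1327899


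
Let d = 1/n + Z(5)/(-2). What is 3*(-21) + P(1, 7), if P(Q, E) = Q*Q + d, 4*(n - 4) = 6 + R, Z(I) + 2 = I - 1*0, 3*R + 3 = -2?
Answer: -7723/122 ≈ -63.303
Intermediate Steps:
R = -5/3 (R = -1 + (⅓)*(-2) = -1 - ⅔ = -5/3 ≈ -1.6667)
Z(I) = -2 + I (Z(I) = -2 + (I - 1*0) = -2 + (I + 0) = -2 + I)
n = 61/12 (n = 4 + (6 - 5/3)/4 = 4 + (¼)*(13/3) = 4 + 13/12 = 61/12 ≈ 5.0833)
d = -159/122 (d = 1/(61/12) + (-2 + 5)/(-2) = 1*(12/61) + 3*(-½) = 12/61 - 3/2 = -159/122 ≈ -1.3033)
P(Q, E) = -159/122 + Q² (P(Q, E) = Q*Q - 159/122 = Q² - 159/122 = -159/122 + Q²)
3*(-21) + P(1, 7) = 3*(-21) + (-159/122 + 1²) = -63 + (-159/122 + 1) = -63 - 37/122 = -7723/122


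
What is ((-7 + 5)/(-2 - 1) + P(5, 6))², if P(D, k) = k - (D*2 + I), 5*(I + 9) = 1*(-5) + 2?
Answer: 8836/225 ≈ 39.271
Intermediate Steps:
I = -48/5 (I = -9 + (1*(-5) + 2)/5 = -9 + (-5 + 2)/5 = -9 + (⅕)*(-3) = -9 - ⅗ = -48/5 ≈ -9.6000)
P(D, k) = 48/5 + k - 2*D (P(D, k) = k - (D*2 - 48/5) = k - (2*D - 48/5) = k - (-48/5 + 2*D) = k + (48/5 - 2*D) = 48/5 + k - 2*D)
((-7 + 5)/(-2 - 1) + P(5, 6))² = ((-7 + 5)/(-2 - 1) + (48/5 + 6 - 2*5))² = (-2/(-3) + (48/5 + 6 - 10))² = (-2*(-⅓) + 28/5)² = (⅔ + 28/5)² = (94/15)² = 8836/225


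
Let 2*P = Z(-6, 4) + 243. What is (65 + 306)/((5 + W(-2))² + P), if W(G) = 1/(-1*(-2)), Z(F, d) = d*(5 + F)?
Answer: 1484/599 ≈ 2.4775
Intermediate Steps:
W(G) = ½ (W(G) = 1/2 = ½)
P = 239/2 (P = (4*(5 - 6) + 243)/2 = (4*(-1) + 243)/2 = (-4 + 243)/2 = (½)*239 = 239/2 ≈ 119.50)
(65 + 306)/((5 + W(-2))² + P) = (65 + 306)/((5 + ½)² + 239/2) = 371/((11/2)² + 239/2) = 371/(121/4 + 239/2) = 371/(599/4) = 371*(4/599) = 1484/599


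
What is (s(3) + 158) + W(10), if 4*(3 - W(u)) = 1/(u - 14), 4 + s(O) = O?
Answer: 2561/16 ≈ 160.06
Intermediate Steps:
s(O) = -4 + O
W(u) = 3 - 1/(4*(-14 + u)) (W(u) = 3 - 1/(4*(u - 14)) = 3 - 1/(4*(-14 + u)))
(s(3) + 158) + W(10) = ((-4 + 3) + 158) + (-169 + 12*10)/(4*(-14 + 10)) = (-1 + 158) + (1/4)*(-169 + 120)/(-4) = 157 + (1/4)*(-1/4)*(-49) = 157 + 49/16 = 2561/16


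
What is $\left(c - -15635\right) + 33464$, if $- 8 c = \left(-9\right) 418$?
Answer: $\frac{198277}{4} \approx 49569.0$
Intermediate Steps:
$c = \frac{1881}{4}$ ($c = - \frac{\left(-9\right) 418}{8} = \left(- \frac{1}{8}\right) \left(-3762\right) = \frac{1881}{4} \approx 470.25$)
$\left(c - -15635\right) + 33464 = \left(\frac{1881}{4} - -15635\right) + 33464 = \left(\frac{1881}{4} + 15635\right) + 33464 = \frac{64421}{4} + 33464 = \frac{198277}{4}$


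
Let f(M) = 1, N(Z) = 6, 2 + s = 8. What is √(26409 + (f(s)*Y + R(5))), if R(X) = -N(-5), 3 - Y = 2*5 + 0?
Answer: 2*√6599 ≈ 162.47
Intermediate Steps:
s = 6 (s = -2 + 8 = 6)
Y = -7 (Y = 3 - (2*5 + 0) = 3 - (10 + 0) = 3 - 1*10 = 3 - 10 = -7)
R(X) = -6 (R(X) = -1*6 = -6)
√(26409 + (f(s)*Y + R(5))) = √(26409 + (1*(-7) - 6)) = √(26409 + (-7 - 6)) = √(26409 - 13) = √26396 = 2*√6599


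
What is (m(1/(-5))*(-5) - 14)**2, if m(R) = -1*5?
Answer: 121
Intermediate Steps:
m(R) = -5
(m(1/(-5))*(-5) - 14)**2 = (-5*(-5) - 14)**2 = (25 - 14)**2 = 11**2 = 121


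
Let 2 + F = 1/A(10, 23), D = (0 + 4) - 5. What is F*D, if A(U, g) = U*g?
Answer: 459/230 ≈ 1.9957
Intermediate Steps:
D = -1 (D = 4 - 5 = -1)
F = -459/230 (F = -2 + 1/(10*23) = -2 + 1/230 = -459/230 ≈ -1.9957)
F*D = -459/230*(-1) = 459/230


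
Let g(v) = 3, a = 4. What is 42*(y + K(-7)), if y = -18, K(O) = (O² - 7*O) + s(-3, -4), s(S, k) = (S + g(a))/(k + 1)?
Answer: 3360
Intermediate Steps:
s(S, k) = (3 + S)/(1 + k) (s(S, k) = (S + 3)/(k + 1) = (3 + S)/(1 + k))
K(O) = O² - 7*O (K(O) = (O² - 7*O) + (3 - 3)/(1 - 4) = (O² - 7*O) + 0/(-3) = (O² - 7*O) - ⅓*0 = (O² - 7*O) + 0 = O² - 7*O)
42*(y + K(-7)) = 42*(-18 - 7*(-7 - 7)) = 42*(-18 - 7*(-14)) = 42*(-18 + 98) = 42*80 = 3360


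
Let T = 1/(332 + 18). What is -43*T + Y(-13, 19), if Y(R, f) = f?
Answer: 6607/350 ≈ 18.877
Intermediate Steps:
T = 1/350 ≈ 0.0028571
-43*T + Y(-13, 19) = -43*1/350 + 19 = -43/350 + 19 = 6607/350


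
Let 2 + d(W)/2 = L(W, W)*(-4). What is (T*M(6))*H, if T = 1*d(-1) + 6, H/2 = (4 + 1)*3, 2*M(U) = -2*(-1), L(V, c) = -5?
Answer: 1260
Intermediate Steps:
M(U) = 1 (M(U) = (-2*(-1))/2 = (1/2)*2 = 1)
d(W) = 36 (d(W) = -4 + 2*(-5*(-4)) = -4 + 2*20 = -4 + 40 = 36)
H = 30 (H = 2*((4 + 1)*3) = 2*(5*3) = 2*15 = 30)
T = 42 (T = 1*36 + 6 = 36 + 6 = 42)
(T*M(6))*H = (42*1)*30 = 42*30 = 1260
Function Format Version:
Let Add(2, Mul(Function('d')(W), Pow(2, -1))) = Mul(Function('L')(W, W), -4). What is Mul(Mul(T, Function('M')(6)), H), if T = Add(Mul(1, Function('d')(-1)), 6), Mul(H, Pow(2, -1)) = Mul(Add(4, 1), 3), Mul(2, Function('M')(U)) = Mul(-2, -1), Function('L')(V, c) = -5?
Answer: 1260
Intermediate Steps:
Function('M')(U) = 1 (Function('M')(U) = Mul(Rational(1, 2), Mul(-2, -1)) = Mul(Rational(1, 2), 2) = 1)
Function('d')(W) = 36 (Function('d')(W) = Add(-4, Mul(2, Mul(-5, -4))) = Add(-4, Mul(2, 20)) = Add(-4, 40) = 36)
H = 30 (H = Mul(2, Mul(Add(4, 1), 3)) = Mul(2, Mul(5, 3)) = Mul(2, 15) = 30)
T = 42 (T = Add(Mul(1, 36), 6) = Add(36, 6) = 42)
Mul(Mul(T, Function('M')(6)), H) = Mul(Mul(42, 1), 30) = Mul(42, 30) = 1260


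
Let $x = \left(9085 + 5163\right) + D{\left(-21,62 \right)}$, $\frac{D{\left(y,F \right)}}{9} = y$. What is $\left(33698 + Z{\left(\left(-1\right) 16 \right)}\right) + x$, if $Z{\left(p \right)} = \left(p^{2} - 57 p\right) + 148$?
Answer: $49073$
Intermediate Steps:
$D{\left(y,F \right)} = 9 y$
$Z{\left(p \right)} = 148 + p^{2} - 57 p$
$x = 14059$ ($x = \left(9085 + 5163\right) + 9 \left(-21\right) = 14248 - 189 = 14059$)
$\left(33698 + Z{\left(\left(-1\right) 16 \right)}\right) + x = \left(33698 + \left(148 + \left(\left(-1\right) 16\right)^{2} - 57 \left(\left(-1\right) 16\right)\right)\right) + 14059 = \left(33698 + \left(148 + \left(-16\right)^{2} - -912\right)\right) + 14059 = \left(33698 + \left(148 + 256 + 912\right)\right) + 14059 = \left(33698 + 1316\right) + 14059 = 35014 + 14059 = 49073$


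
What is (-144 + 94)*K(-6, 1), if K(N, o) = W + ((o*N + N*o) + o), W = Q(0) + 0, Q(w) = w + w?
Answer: 550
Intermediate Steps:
Q(w) = 2*w
W = 0 (W = 2*0 + 0 = 0 + 0 = 0)
K(N, o) = o + 2*N*o (K(N, o) = 0 + ((o*N + N*o) + o) = 0 + ((N*o + N*o) + o) = 0 + (2*N*o + o) = 0 + (o + 2*N*o) = o + 2*N*o)
(-144 + 94)*K(-6, 1) = (-144 + 94)*(1*(1 + 2*(-6))) = -50*(1 - 12) = -50*(-11) = 550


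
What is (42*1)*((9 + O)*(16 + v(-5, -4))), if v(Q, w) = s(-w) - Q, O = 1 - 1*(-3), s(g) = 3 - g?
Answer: 10920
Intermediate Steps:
O = 4 (O = 1 + 3 = 4)
v(Q, w) = 3 + w - Q (v(Q, w) = (3 - (-1)*w) - Q = (3 + w) - Q = 3 + w - Q)
(42*1)*((9 + O)*(16 + v(-5, -4))) = (42*1)*((9 + 4)*(16 + (3 - 4 - 1*(-5)))) = 42*(13*(16 + (3 - 4 + 5))) = 42*(13*(16 + 4)) = 42*(13*20) = 42*260 = 10920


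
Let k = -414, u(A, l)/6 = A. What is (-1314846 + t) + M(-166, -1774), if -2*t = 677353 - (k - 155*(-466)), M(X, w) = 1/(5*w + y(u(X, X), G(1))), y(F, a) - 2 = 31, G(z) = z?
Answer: -28589718675/17674 ≈ -1.6176e+6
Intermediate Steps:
u(A, l) = 6*A
y(F, a) = 33 (y(F, a) = 2 + 31 = 33)
M(X, w) = 1/(33 + 5*w) (M(X, w) = 1/(5*w + 33) = 1/(33 + 5*w))
t = -605537/2 (t = -(677353 - (-414 - 155*(-466)))/2 = -(677353 - (-414 + 72230))/2 = -(677353 - 1*71816)/2 = -(677353 - 71816)/2 = -½*605537 = -605537/2 ≈ -3.0277e+5)
(-1314846 + t) + M(-166, -1774) = (-1314846 - 605537/2) + 1/(33 + 5*(-1774)) = -3235229/2 + 1/(33 - 8870) = -3235229/2 + 1/(-8837) = -3235229/2 - 1/8837 = -28589718675/17674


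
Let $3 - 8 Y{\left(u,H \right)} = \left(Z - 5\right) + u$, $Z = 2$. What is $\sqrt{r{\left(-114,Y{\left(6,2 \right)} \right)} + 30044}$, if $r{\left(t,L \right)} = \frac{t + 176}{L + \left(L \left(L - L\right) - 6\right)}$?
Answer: $\frac{\sqrt{270303}}{3} \approx 173.3$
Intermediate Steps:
$Y{\left(u,H \right)} = \frac{3}{4} - \frac{u}{8}$ ($Y{\left(u,H \right)} = \frac{3}{8} - \frac{\left(2 - 5\right) + u}{8} = \frac{3}{8} - \frac{-3 + u}{8} = \frac{3}{8} - \left(- \frac{3}{8} + \frac{u}{8}\right) = \frac{3}{4} - \frac{u}{8}$)
$r{\left(t,L \right)} = \frac{176 + t}{-6 + L}$ ($r{\left(t,L \right)} = \frac{176 + t}{L + \left(L 0 - 6\right)} = \frac{176 + t}{L + \left(0 - 6\right)} = \frac{176 + t}{L - 6} = \frac{176 + t}{-6 + L}$)
$\sqrt{r{\left(-114,Y{\left(6,2 \right)} \right)} + 30044} = \sqrt{\frac{176 - 114}{-6 + \left(\frac{3}{4} - \frac{3}{4}\right)} + 30044} = \sqrt{\frac{1}{-6 + \left(\frac{3}{4} - \frac{3}{4}\right)} 62 + 30044} = \sqrt{\frac{1}{-6 + 0} \cdot 62 + 30044} = \sqrt{\frac{1}{-6} \cdot 62 + 30044} = \sqrt{\left(- \frac{1}{6}\right) 62 + 30044} = \sqrt{- \frac{31}{3} + 30044} = \sqrt{\frac{90101}{3}} = \frac{\sqrt{270303}}{3}$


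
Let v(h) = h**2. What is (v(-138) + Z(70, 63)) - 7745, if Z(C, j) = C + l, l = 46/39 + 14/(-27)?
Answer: 3990751/351 ≈ 11370.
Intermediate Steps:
l = 232/351 (l = 46*(1/39) + 14*(-1/27) = 46/39 - 14/27 = 232/351 ≈ 0.66097)
Z(C, j) = 232/351 + C (Z(C, j) = C + 232/351 = 232/351 + C)
(v(-138) + Z(70, 63)) - 7745 = ((-138)**2 + (232/351 + 70)) - 7745 = (19044 + 24802/351) - 7745 = 6709246/351 - 7745 = 3990751/351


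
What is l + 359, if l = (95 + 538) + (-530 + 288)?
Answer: 750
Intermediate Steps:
l = 391 (l = 633 - 242 = 391)
l + 359 = 391 + 359 = 750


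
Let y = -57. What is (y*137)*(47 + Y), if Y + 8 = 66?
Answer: -819945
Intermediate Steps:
Y = 58 (Y = -8 + 66 = 58)
(y*137)*(47 + Y) = (-57*137)*(47 + 58) = -7809*105 = -819945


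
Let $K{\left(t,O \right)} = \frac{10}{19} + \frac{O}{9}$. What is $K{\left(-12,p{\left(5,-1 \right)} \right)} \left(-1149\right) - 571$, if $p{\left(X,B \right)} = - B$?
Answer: $- \frac{74294}{57} \approx -1303.4$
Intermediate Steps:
$K{\left(t,O \right)} = \frac{10}{19} + \frac{O}{9}$ ($K{\left(t,O \right)} = 10 \cdot \frac{1}{19} + O \frac{1}{9} = \frac{10}{19} + \frac{O}{9}$)
$K{\left(-12,p{\left(5,-1 \right)} \right)} \left(-1149\right) - 571 = \left(\frac{10}{19} + \frac{\left(-1\right) \left(-1\right)}{9}\right) \left(-1149\right) - 571 = \left(\frac{10}{19} + \frac{1}{9} \cdot 1\right) \left(-1149\right) - 571 = \left(\frac{10}{19} + \frac{1}{9}\right) \left(-1149\right) - 571 = \frac{109}{171} \left(-1149\right) - 571 = - \frac{41747}{57} - 571 = - \frac{74294}{57}$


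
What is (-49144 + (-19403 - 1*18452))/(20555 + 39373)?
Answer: -7909/5448 ≈ -1.4517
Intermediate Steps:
(-49144 + (-19403 - 1*18452))/(20555 + 39373) = (-49144 + (-19403 - 18452))/59928 = (-49144 - 37855)*(1/59928) = -86999*1/59928 = -7909/5448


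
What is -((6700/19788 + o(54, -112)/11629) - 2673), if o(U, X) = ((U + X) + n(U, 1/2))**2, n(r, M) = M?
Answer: 614953126421/230114652 ≈ 2672.4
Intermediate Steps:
o(U, X) = (1/2 + U + X)**2 (o(U, X) = ((U + X) + 1/2)**2 = (1/2 + U + X)**2)
-((6700/19788 + o(54, -112)/11629) - 2673) = -((6700/19788 + ((1 + 2*54 + 2*(-112))**2/4)/11629) - 2673) = -((6700*(1/19788) + ((1 + 108 - 224)**2/4)*(1/11629)) - 2673) = -((1675/4947 + ((1/4)*(-115)**2)*(1/11629)) - 2673) = -((1675/4947 + ((1/4)*13225)*(1/11629)) - 2673) = -((1675/4947 + (13225/4)*(1/11629)) - 2673) = -((1675/4947 + 13225/46516) - 2673) = -(143338375/230114652 - 2673) = -1*(-614953126421/230114652) = 614953126421/230114652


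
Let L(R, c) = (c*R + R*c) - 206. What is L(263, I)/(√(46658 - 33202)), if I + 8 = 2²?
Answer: -1155/58 ≈ -19.914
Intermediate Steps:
I = -4 (I = -8 + 2² = -8 + 4 = -4)
L(R, c) = -206 + 2*R*c (L(R, c) = (R*c + R*c) - 206 = 2*R*c - 206 = -206 + 2*R*c)
L(263, I)/(√(46658 - 33202)) = (-206 + 2*263*(-4))/(√(46658 - 33202)) = (-206 - 2104)/(√13456) = -2310/116 = -2310*1/116 = -1155/58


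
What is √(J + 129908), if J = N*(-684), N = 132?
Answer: 2*√9905 ≈ 199.05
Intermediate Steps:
J = -90288 (J = 132*(-684) = -90288)
√(J + 129908) = √(-90288 + 129908) = √39620 = 2*√9905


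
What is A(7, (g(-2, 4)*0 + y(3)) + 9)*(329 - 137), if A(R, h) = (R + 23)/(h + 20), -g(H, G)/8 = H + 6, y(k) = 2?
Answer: 5760/31 ≈ 185.81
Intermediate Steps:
g(H, G) = -48 - 8*H (g(H, G) = -8*(H + 6) = -8*(6 + H) = -48 - 8*H)
A(R, h) = (23 + R)/(20 + h)
A(7, (g(-2, 4)*0 + y(3)) + 9)*(329 - 137) = ((23 + 7)/(20 + (((-48 - 8*(-2))*0 + 2) + 9)))*(329 - 137) = (30/(20 + (((-48 + 16)*0 + 2) + 9)))*192 = (30/(20 + ((-32*0 + 2) + 9)))*192 = (30/(20 + ((0 + 2) + 9)))*192 = (30/(20 + (2 + 9)))*192 = (30/(20 + 11))*192 = (30/31)*192 = 5760/31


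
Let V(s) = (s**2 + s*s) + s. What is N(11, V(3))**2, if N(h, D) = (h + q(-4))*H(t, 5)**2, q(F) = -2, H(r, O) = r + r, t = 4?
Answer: 331776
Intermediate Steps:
H(r, O) = 2*r
V(s) = s + 2*s**2 (V(s) = (s**2 + s**2) + s = 2*s**2 + s = s + 2*s**2)
N(h, D) = -128 + 64*h (N(h, D) = (h - 2)*(2*4)**2 = (-2 + h)*8**2 = (-2 + h)*64 = -128 + 64*h)
N(11, V(3))**2 = (-128 + 64*11)**2 = (-128 + 704)**2 = 576**2 = 331776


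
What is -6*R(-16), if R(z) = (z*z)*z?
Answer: 24576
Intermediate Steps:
R(z) = z³ (R(z) = z²*z = z³)
-6*R(-16) = -6*(-16)³ = -6*(-4096) = 24576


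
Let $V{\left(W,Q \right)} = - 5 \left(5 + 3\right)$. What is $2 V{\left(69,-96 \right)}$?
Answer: $-80$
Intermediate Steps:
$V{\left(W,Q \right)} = -40$ ($V{\left(W,Q \right)} = \left(-5\right) 8 = -40$)
$2 V{\left(69,-96 \right)} = 2 \left(-40\right) = -80$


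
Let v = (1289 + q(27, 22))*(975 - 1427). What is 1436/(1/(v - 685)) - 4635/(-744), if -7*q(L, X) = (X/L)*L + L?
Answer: -206607301527/248 ≈ -8.3309e+8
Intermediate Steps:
q(L, X) = -L/7 - X/7 (q(L, X) = -((X/L)*L + L)/7 = -(X + L)/7 = -(L + X)/7 = -L/7 - X/7)
v = -579464 (v = (1289 + (-1/7*27 - 1/7*22))*(975 - 1427) = (1289 + (-27/7 - 22/7))*(-452) = (1289 - 7)*(-452) = 1282*(-452) = -579464)
1436/(1/(v - 685)) - 4635/(-744) = 1436/(1/(-579464 - 685)) - 4635/(-744) = 1436/(1/(-580149)) - 4635*(-1/744) = 1436/(-1/580149) + 1545/248 = 1436*(-580149) + 1545/248 = -833093964 + 1545/248 = -206607301527/248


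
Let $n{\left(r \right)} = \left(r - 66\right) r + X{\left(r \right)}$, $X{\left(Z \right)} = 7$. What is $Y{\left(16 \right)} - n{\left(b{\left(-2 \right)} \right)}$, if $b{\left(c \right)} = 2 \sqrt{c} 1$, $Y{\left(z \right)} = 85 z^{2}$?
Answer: $21761 + 132 i \sqrt{2} \approx 21761.0 + 186.68 i$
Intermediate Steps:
$b{\left(c \right)} = 2 \sqrt{c}$
$n{\left(r \right)} = 7 + r \left(-66 + r\right)$ ($n{\left(r \right)} = \left(r - 66\right) r + 7 = \left(-66 + r\right) r + 7 = r \left(-66 + r\right) + 7 = 7 + r \left(-66 + r\right)$)
$Y{\left(16 \right)} - n{\left(b{\left(-2 \right)} \right)} = 85 \cdot 16^{2} - \left(7 + \left(2 \sqrt{-2}\right)^{2} - 66 \cdot 2 \sqrt{-2}\right) = 85 \cdot 256 - \left(7 + \left(2 i \sqrt{2}\right)^{2} - 66 \cdot 2 i \sqrt{2}\right) = 21760 - \left(7 + \left(2 i \sqrt{2}\right)^{2} - 66 \cdot 2 i \sqrt{2}\right) = 21760 - \left(7 - 8 - 132 i \sqrt{2}\right) = 21760 - \left(-1 - 132 i \sqrt{2}\right) = 21760 + \left(1 + 132 i \sqrt{2}\right) = 21761 + 132 i \sqrt{2}$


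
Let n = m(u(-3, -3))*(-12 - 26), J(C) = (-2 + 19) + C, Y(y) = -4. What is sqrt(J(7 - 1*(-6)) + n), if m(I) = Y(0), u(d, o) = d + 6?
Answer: sqrt(182) ≈ 13.491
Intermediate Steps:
u(d, o) = 6 + d
m(I) = -4
J(C) = 17 + C
n = 152 (n = -4*(-12 - 26) = -4*(-38) = 152)
sqrt(J(7 - 1*(-6)) + n) = sqrt((17 + (7 - 1*(-6))) + 152) = sqrt((17 + (7 + 6)) + 152) = sqrt((17 + 13) + 152) = sqrt(30 + 152) = sqrt(182)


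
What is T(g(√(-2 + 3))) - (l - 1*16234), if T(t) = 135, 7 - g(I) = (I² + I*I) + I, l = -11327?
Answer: 27696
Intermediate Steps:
g(I) = 7 - I - 2*I² (g(I) = 7 - ((I² + I*I) + I) = 7 - ((I² + I²) + I) = 7 - (2*I² + I) = 7 - (I + 2*I²) = 7 + (-I - 2*I²) = 7 - I - 2*I²)
T(g(√(-2 + 3))) - (l - 1*16234) = 135 - (-11327 - 1*16234) = 135 - (-11327 - 16234) = 135 - 1*(-27561) = 135 + 27561 = 27696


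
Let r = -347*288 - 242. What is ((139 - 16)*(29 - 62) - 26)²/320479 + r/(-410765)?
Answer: 160154254009/3061431545 ≈ 52.314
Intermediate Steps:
r = -100178 (r = -99936 - 242 = -100178)
((139 - 16)*(29 - 62) - 26)²/320479 + r/(-410765) = ((139 - 16)*(29 - 62) - 26)²/320479 - 100178/(-410765) = (123*(-33) - 26)²*(1/320479) - 100178*(-1/410765) = (-4059 - 26)²*(1/320479) + 100178/410765 = (-4085)²*(1/320479) + 100178/410765 = 16687225*(1/320479) + 100178/410765 = 388075/7453 + 100178/410765 = 160154254009/3061431545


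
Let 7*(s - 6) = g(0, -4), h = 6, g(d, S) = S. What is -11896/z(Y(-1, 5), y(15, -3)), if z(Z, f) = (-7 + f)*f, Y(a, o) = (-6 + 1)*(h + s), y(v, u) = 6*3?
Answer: -5948/99 ≈ -60.081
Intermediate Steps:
y(v, u) = 18
s = 38/7 (s = 6 + (⅐)*(-4) = 6 - 4/7 = 38/7 ≈ 5.4286)
Y(a, o) = -400/7 (Y(a, o) = (-6 + 1)*(6 + 38/7) = -5*80/7 = -400/7)
z(Z, f) = f*(-7 + f)
-11896/z(Y(-1, 5), y(15, -3)) = -11896*1/(18*(-7 + 18)) = -11896/(18*11) = -11896/198 = -11896*1/198 = -5948/99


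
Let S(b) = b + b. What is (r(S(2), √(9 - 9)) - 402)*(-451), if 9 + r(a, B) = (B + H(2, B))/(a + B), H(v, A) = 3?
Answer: 740091/4 ≈ 1.8502e+5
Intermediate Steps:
S(b) = 2*b
r(a, B) = -9 + (3 + B)/(B + a) (r(a, B) = -9 + (B + 3)/(a + B) = -9 + (3 + B)/(B + a))
(r(S(2), √(9 - 9)) - 402)*(-451) = ((3 - 18*2 - 8*√(9 - 9))/(√(9 - 9) + 2*2) - 402)*(-451) = ((3 - 9*4 - 8*√0)/(√0 + 4) - 402)*(-451) = ((3 - 36 - 8*0)/(0 + 4) - 402)*(-451) = ((3 - 36 + 0)/4 - 402)*(-451) = ((¼)*(-33) - 402)*(-451) = (-33/4 - 402)*(-451) = -1641/4*(-451) = 740091/4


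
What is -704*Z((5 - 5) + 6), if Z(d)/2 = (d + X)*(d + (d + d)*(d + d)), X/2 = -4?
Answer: 422400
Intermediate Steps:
X = -8 (X = 2*(-4) = -8)
Z(d) = 2*(-8 + d)*(d + 4*d²) (Z(d) = 2*((d - 8)*(d + (d + d)*(d + d))) = 2*((-8 + d)*(d + (2*d)*(2*d))) = 2*((-8 + d)*(d + 4*d²)) = 2*(-8 + d)*(d + 4*d²))
-704*Z((5 - 5) + 6) = -1408*((5 - 5) + 6)*(-8 - 31*((5 - 5) + 6) + 4*((5 - 5) + 6)²) = -1408*(0 + 6)*(-8 - 31*(0 + 6) + 4*(0 + 6)²) = -1408*6*(-8 - 31*6 + 4*6²) = -1408*6*(-8 - 186 + 4*36) = -1408*6*(-8 - 186 + 144) = -1408*6*(-50) = -704*(-600) = 422400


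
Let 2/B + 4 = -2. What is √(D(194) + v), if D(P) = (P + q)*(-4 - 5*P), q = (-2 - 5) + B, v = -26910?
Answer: I*√1878510/3 ≈ 456.86*I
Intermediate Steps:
B = -⅓ (B = 2/(-4 - 2) = 2/(-6) = 2*(-⅙) = -⅓ ≈ -0.33333)
q = -22/3 (q = (-2 - 5) - ⅓ = -7 - ⅓ = -22/3 ≈ -7.3333)
D(P) = (-4 - 5*P)*(-22/3 + P) (D(P) = (P - 22/3)*(-4 - 5*P) = (-22/3 + P)*(-4 - 5*P) = (-4 - 5*P)*(-22/3 + P))
√(D(194) + v) = √((88/3 - 5*194² + (98/3)*194) - 26910) = √((88/3 - 5*37636 + 19012/3) - 26910) = √((88/3 - 188180 + 19012/3) - 26910) = √(-545440/3 - 26910) = √(-626170/3) = I*√1878510/3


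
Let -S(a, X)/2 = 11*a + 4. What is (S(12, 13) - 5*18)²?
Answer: 131044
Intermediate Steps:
S(a, X) = -8 - 22*a (S(a, X) = -2*(11*a + 4) = -2*(4 + 11*a) = -8 - 22*a)
(S(12, 13) - 5*18)² = ((-8 - 22*12) - 5*18)² = ((-8 - 264) - 90)² = (-272 - 90)² = (-362)² = 131044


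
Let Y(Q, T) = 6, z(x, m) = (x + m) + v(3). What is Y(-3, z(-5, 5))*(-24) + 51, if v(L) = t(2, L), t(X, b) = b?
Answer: -93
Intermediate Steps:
v(L) = L
z(x, m) = 3 + m + x (z(x, m) = (x + m) + 3 = (m + x) + 3 = 3 + m + x)
Y(-3, z(-5, 5))*(-24) + 51 = 6*(-24) + 51 = -144 + 51 = -93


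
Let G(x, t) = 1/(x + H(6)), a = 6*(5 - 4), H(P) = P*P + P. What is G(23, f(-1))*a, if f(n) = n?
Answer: 6/65 ≈ 0.092308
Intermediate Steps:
H(P) = P + P**2 (H(P) = P**2 + P = P + P**2)
a = 6 (a = 6*1 = 6)
G(x, t) = 1/(42 + x) (G(x, t) = 1/(x + 6*(1 + 6)) = 1/(x + 6*7) = 1/(x + 42) = 1/(42 + x))
G(23, f(-1))*a = 6/(42 + 23) = 6/65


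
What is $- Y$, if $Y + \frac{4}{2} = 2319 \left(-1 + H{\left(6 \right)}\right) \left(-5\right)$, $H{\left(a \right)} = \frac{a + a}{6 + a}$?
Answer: $2$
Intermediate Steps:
$H{\left(a \right)} = \frac{2 a}{6 + a}$
$Y = -2$ ($Y = -2 + 2319 \left(-1 + 2 \cdot 6 \frac{1}{6 + 6}\right) \left(-5\right) = -2 + 2319 \left(-1 + 2 \cdot 6 \cdot \frac{1}{12}\right) \left(-5\right) = -2 + 2319 \left(-1 + 1\right) \left(-5\right) = -2 + 2319 \cdot 0 \left(-5\right) = -2 + 2319 \cdot 0 = -2 + 0 = -2$)
$- Y = \left(-1\right) \left(-2\right) = 2$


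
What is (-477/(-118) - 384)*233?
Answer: -10446555/118 ≈ -88530.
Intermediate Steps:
(-477/(-118) - 384)*233 = (-477*(-1/118) - 384)*233 = (477/118 - 384)*233 = -44835/118*233 = -10446555/118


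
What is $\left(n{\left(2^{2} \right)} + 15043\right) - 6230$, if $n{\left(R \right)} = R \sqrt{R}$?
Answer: $8821$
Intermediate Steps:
$n{\left(R \right)} = R^{\frac{3}{2}}$
$\left(n{\left(2^{2} \right)} + 15043\right) - 6230 = \left(\left(2^{2}\right)^{\frac{3}{2}} + 15043\right) - 6230 = \left(4^{\frac{3}{2}} + 15043\right) - 6230 = \left(8 + 15043\right) - 6230 = 15051 - 6230 = 8821$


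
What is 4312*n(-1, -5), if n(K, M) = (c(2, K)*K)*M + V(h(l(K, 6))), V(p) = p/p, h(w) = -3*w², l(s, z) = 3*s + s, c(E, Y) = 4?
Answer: 90552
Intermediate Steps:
l(s, z) = 4*s
V(p) = 1
n(K, M) = 1 + 4*K*M (n(K, M) = (4*K)*M + 1 = 4*K*M + 1 = 1 + 4*K*M)
4312*n(-1, -5) = 4312*(1 + 4*(-1)*(-5)) = 4312*(1 + 20) = 4312*21 = 90552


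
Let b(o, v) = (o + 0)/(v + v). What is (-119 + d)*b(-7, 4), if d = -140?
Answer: 1813/8 ≈ 226.63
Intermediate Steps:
b(o, v) = o/(2*v) (b(o, v) = o/((2*v)) = o*(1/(2*v)) = o/(2*v))
(-119 + d)*b(-7, 4) = (-119 - 140)*((½)*(-7)/4) = -259*(-7)/(2*4) = -259*(-7/8) = 1813/8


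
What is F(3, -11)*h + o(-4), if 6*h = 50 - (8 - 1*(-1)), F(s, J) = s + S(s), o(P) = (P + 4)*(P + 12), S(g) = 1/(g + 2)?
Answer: 328/15 ≈ 21.867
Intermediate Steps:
S(g) = 1/(2 + g)
o(P) = (4 + P)*(12 + P)
F(s, J) = s + 1/(2 + s)
h = 41/6 (h = (50 - (8 - 1*(-1)))/6 = (50 - (8 + 1))/6 = (50 - 1*9)/6 = (50 - 9)/6 = (⅙)*41 = 41/6 ≈ 6.8333)
F(3, -11)*h + o(-4) = ((1 + 3*(2 + 3))/(2 + 3))*(41/6) + (48 + (-4)² + 16*(-4)) = ((1 + 3*5)/5)*(41/6) + (48 + 16 - 64) = ((1 + 15)/5)*(41/6) + 0 = ((⅕)*16)*(41/6) + 0 = (16/5)*(41/6) + 0 = 328/15 + 0 = 328/15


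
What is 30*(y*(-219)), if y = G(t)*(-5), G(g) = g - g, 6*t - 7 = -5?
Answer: 0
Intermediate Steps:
t = ⅓ (t = 7/6 + (⅙)*(-5) = 7/6 - ⅚ = ⅓ ≈ 0.33333)
G(g) = 0
y = 0 (y = 0*(-5) = 0)
30*(y*(-219)) = 30*(0*(-219)) = 30*0 = 0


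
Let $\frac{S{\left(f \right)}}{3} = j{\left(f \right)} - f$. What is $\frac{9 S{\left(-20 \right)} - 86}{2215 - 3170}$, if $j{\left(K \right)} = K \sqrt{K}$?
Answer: $- \frac{454}{955} + \frac{216 i \sqrt{5}}{191} \approx -0.47539 + 2.5287 i$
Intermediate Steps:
$j{\left(K \right)} = K^{\frac{3}{2}}$
$S{\left(f \right)} = - 3 f + 3 f^{\frac{3}{2}}$ ($S{\left(f \right)} = 3 \left(f^{\frac{3}{2}} - f\right) = - 3 f + 3 f^{\frac{3}{2}}$)
$\frac{9 S{\left(-20 \right)} - 86}{2215 - 3170} = \frac{9 \left(\left(-3\right) \left(-20\right) + 3 \left(-20\right)^{\frac{3}{2}}\right) - 86}{2215 - 3170} = \frac{9 \left(60 + 3 \left(- 40 i \sqrt{5}\right)\right) - 86}{-955} = \left(9 \left(60 - 120 i \sqrt{5}\right) - 86\right) \left(- \frac{1}{955}\right) = \left(\left(540 - 1080 i \sqrt{5}\right) - 86\right) \left(- \frac{1}{955}\right) = \left(454 - 1080 i \sqrt{5}\right) \left(- \frac{1}{955}\right) = - \frac{454}{955} + \frac{216 i \sqrt{5}}{191}$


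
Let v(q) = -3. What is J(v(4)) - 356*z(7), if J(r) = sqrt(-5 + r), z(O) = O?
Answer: -2492 + 2*I*sqrt(2) ≈ -2492.0 + 2.8284*I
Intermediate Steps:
J(v(4)) - 356*z(7) = sqrt(-5 - 3) - 356*7 = sqrt(-8) - 2492 = 2*I*sqrt(2) - 2492 = -2492 + 2*I*sqrt(2)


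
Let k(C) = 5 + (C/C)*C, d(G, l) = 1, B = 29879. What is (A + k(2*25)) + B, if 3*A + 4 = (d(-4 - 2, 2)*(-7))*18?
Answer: 89672/3 ≈ 29891.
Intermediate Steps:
k(C) = 5 + C (k(C) = 5 + 1*C = 5 + C)
A = -130/3 (A = -4/3 + ((1*(-7))*18)/3 = -4/3 + (-7*18)/3 = -4/3 + (⅓)*(-126) = -4/3 - 42 = -130/3 ≈ -43.333)
(A + k(2*25)) + B = (-130/3 + (5 + 2*25)) + 29879 = (-130/3 + (5 + 50)) + 29879 = (-130/3 + 55) + 29879 = 35/3 + 29879 = 89672/3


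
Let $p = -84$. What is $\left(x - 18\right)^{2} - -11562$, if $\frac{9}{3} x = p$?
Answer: $13678$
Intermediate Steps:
$x = -28$ ($x = \frac{1}{3} \left(-84\right) = -28$)
$\left(x - 18\right)^{2} - -11562 = \left(-28 - 18\right)^{2} - -11562 = \left(-46\right)^{2} + 11562 = 2116 + 11562 = 13678$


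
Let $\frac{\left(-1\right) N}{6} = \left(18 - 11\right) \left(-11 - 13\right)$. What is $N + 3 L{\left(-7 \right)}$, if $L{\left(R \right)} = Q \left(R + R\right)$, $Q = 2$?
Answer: $924$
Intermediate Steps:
$N = 1008$ ($N = - 6 \left(18 - 11\right) \left(-11 - 13\right) = - 6 \cdot 7 \left(-24\right) = \left(-6\right) \left(-168\right) = 1008$)
$L{\left(R \right)} = 4 R$ ($L{\left(R \right)} = 2 \left(R + R\right) = 2 \cdot 2 R = 4 R$)
$N + 3 L{\left(-7 \right)} = 1008 + 3 \cdot 4 \left(-7\right) = 1008 + 3 \left(-28\right) = 1008 - 84 = 924$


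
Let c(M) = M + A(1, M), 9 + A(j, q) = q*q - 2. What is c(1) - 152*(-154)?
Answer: 23399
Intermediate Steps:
A(j, q) = -11 + q² (A(j, q) = -9 + (q*q - 2) = -9 + (q² - 2) = -9 + (-2 + q²) = -11 + q²)
c(M) = -11 + M + M² (c(M) = M + (-11 + M²) = -11 + M + M²)
c(1) - 152*(-154) = (-11 + 1 + 1²) - 152*(-154) = (-11 + 1 + 1) + 23408 = -9 + 23408 = 23399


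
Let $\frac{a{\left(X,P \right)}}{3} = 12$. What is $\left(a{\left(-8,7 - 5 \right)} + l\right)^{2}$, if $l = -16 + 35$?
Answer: $3025$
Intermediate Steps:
$a{\left(X,P \right)} = 36$ ($a{\left(X,P \right)} = 3 \cdot 12 = 36$)
$l = 19$
$\left(a{\left(-8,7 - 5 \right)} + l\right)^{2} = \left(36 + 19\right)^{2} = 55^{2} = 3025$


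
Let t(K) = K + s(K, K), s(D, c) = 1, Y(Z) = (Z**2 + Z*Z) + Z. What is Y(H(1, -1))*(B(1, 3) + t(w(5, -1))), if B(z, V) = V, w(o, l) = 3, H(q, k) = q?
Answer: 21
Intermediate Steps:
Y(Z) = Z + 2*Z**2 (Y(Z) = (Z**2 + Z**2) + Z = 2*Z**2 + Z = Z + 2*Z**2)
t(K) = 1 + K (t(K) = K + 1 = 1 + K)
Y(H(1, -1))*(B(1, 3) + t(w(5, -1))) = (1*(1 + 2*1))*(3 + (1 + 3)) = (1*(1 + 2))*(3 + 4) = (1*3)*7 = 3*7 = 21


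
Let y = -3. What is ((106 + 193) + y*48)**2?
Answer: 24025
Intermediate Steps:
((106 + 193) + y*48)**2 = ((106 + 193) - 3*48)**2 = (299 - 144)**2 = 155**2 = 24025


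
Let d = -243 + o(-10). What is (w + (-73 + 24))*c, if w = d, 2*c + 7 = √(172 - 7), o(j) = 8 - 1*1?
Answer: 1995/2 - 285*√165/2 ≈ -832.95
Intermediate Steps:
o(j) = 7 (o(j) = 8 - 1 = 7)
c = -7/2 + √165/2 (c = -7/2 + √(172 - 7)/2 = -7/2 + √165/2 ≈ 2.9226)
d = -236 (d = -243 + 7 = -236)
w = -236
(w + (-73 + 24))*c = (-236 + (-73 + 24))*(-7/2 + √165/2) = (-236 - 49)*(-7/2 + √165/2) = -285*(-7/2 + √165/2) = 1995/2 - 285*√165/2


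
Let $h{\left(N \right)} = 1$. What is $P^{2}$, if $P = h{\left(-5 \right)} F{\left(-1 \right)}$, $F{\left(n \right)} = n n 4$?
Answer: $16$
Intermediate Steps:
$F{\left(n \right)} = 4 n^{2}$ ($F{\left(n \right)} = n^{2} \cdot 4 = 4 n^{2}$)
$P = 4$ ($P = 1 \cdot 4 \left(-1\right)^{2} = 1 \cdot 4 \cdot 1 = 1 \cdot 4 = 4$)
$P^{2} = 4^{2} = 16$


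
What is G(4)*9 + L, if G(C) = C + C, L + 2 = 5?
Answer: 75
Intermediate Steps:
L = 3 (L = -2 + 5 = 3)
G(C) = 2*C
G(4)*9 + L = (2*4)*9 + 3 = 8*9 + 3 = 72 + 3 = 75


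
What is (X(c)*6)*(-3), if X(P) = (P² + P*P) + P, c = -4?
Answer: -504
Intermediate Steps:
X(P) = P + 2*P² (X(P) = (P² + P²) + P = 2*P² + P = P + 2*P²)
(X(c)*6)*(-3) = (-4*(1 + 2*(-4))*6)*(-3) = (-4*(1 - 8)*6)*(-3) = (-4*(-7)*6)*(-3) = (28*6)*(-3) = 168*(-3) = -504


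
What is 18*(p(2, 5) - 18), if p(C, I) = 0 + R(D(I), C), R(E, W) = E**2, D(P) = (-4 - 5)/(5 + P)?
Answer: -15471/50 ≈ -309.42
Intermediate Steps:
D(P) = -9/(5 + P)
p(C, I) = 81/(5 + I)**2 (p(C, I) = 0 + (-9/(5 + I))**2 = 0 + 81/(5 + I)**2 = 81/(5 + I)**2)
18*(p(2, 5) - 18) = 18*(81/(5 + 5)**2 - 18) = 18*(81/10**2 - 18) = 18*(81*(1/100) - 18) = 18*(81/100 - 18) = 18*(-1719/100) = -15471/50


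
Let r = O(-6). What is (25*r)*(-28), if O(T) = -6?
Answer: 4200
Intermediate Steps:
r = -6
(25*r)*(-28) = (25*(-6))*(-28) = -150*(-28) = 4200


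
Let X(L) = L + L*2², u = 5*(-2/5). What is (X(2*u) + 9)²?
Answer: 121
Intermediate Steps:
u = -2 (u = 5*(-2*⅕) = 5*(-⅖) = -2)
X(L) = 5*L (X(L) = L + L*4 = L + 4*L = 5*L)
(X(2*u) + 9)² = (5*(2*(-2)) + 9)² = (5*(-4) + 9)² = (-20 + 9)² = (-11)² = 121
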